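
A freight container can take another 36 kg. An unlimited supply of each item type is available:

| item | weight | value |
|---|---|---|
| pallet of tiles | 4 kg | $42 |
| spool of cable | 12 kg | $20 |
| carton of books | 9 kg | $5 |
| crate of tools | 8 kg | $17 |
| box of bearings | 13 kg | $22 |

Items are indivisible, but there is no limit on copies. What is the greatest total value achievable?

Best value-per-unit is pallet of tiles at 42/4, and filling with it alone uses weight 9×4=36. No mix of the others beats 9×42 = 378.

$378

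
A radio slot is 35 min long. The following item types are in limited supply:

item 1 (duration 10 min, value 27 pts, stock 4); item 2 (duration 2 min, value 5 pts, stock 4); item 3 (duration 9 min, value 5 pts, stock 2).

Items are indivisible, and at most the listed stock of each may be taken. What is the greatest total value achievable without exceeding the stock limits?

91 pts

Best selections within duration 35 and stock limits:
- 3×item 1 + 2×item 2: duration 34, value 91
- 3×item 1 + 1×item 2: duration 32, value 86
Best: 91 pts.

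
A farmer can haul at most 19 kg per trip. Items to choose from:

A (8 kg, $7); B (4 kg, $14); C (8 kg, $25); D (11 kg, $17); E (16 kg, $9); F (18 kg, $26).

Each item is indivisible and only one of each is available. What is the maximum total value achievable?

$42

This is a 0/1 knapsack; check combinations near the capacity.
- C+D: weight 8+11=19, value 25+17=42
- B+C: weight 4+8=12, value 14+25=39
- A+C: weight 8+8=16, value 7+25=32
- B+D: weight 4+11=15, value 14+17=31
Best: $42.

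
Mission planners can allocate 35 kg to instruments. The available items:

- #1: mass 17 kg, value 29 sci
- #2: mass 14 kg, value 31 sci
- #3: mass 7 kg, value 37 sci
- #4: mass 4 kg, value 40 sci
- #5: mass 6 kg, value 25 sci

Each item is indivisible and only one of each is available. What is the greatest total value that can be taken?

133 sci

Check high-value combinations within 35 kg:
- #2+#3+#4+#5: mass 14+7+4+6=31, value 31+37+40+25=133
- #1+#3+#4+#5: mass 17+7+4+6=34, value 29+37+40+25=131
- #2+#3+#4: mass 14+7+4=25, value 31+37+40=108
- #1+#3+#4: mass 17+7+4=28, value 29+37+40=106
Best: 133 sci.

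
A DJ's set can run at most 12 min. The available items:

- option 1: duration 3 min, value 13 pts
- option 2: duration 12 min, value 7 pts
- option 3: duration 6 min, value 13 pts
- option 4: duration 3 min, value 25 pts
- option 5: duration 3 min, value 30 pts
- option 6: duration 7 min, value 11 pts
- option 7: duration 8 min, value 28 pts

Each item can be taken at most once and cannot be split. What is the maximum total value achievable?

68 pts

Check high-value combinations within 12 min:
- option 1+option 4+option 5: duration 3+3+3=9, value 13+25+30=68
- option 3+option 4+option 5: duration 6+3+3=12, value 13+25+30=68
- option 5+option 7: duration 3+8=11, value 30+28=58
Best: 68 pts.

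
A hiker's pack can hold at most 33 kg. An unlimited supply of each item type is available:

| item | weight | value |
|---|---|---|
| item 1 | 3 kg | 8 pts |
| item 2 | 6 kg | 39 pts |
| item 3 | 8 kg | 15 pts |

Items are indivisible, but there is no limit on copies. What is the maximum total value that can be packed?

203 pts

Best value-per-unit is item 2 at 39/6; filling with it alone gives 5×39 = 195.
Optimal mix: 1×item 1 + 5×item 2 → weight 33, value 203.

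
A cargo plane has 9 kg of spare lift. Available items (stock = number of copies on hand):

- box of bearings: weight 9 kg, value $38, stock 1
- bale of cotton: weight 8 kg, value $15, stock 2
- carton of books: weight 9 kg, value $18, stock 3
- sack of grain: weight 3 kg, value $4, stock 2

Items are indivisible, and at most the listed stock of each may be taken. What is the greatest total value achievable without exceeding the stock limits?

Top feasible selections:
- 1×box of bearings: weight 9, value 38
- 1×carton of books: weight 9, value 18
- 1×bale of cotton: weight 8, value 15
- 2×sack of grain: weight 6, value 8
Best: $38.

$38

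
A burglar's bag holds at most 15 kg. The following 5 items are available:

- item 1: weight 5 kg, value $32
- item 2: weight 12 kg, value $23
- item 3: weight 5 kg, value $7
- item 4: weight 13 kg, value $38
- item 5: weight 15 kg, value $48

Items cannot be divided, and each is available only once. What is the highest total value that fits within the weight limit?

Check high-value combinations within 15 kg:
- item 5: weight 15, value 48
- item 1+item 3: weight 5+5=10, value 32+7=39
- item 4: weight 13, value 38
Best: $48.

$48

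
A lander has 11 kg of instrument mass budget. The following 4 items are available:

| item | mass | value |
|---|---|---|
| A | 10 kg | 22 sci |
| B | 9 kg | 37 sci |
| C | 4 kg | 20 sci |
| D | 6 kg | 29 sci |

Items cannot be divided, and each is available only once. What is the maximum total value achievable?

49 sci

Check high-value combinations within 11 kg:
- C+D: mass 4+6=10, value 20+29=49
- B: mass 9, value 37
- D: mass 6, value 29
- A: mass 10, value 22
- C: mass 4, value 20
Best: 49 sci.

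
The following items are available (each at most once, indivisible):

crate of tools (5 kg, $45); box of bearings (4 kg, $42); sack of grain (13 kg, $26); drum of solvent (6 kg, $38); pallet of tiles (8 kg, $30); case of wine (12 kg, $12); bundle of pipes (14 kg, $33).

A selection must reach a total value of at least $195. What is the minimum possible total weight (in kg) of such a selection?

Subsets with value ≥ 195, sorted by total weight:
- crate of tools+box of bearings+drum of solvent+pallet of tiles+case of wine+bundle of pipes: weight 49, value 200
- crate of tools+box of bearings+sack of grain+drum of solvent+pallet of tiles+bundle of pipes: weight 50, value 214
- crate of tools+box of bearings+sack of grain+drum of solvent+case of wine+bundle of pipes: weight 54, value 196
Minimum weight: 49 kg.

49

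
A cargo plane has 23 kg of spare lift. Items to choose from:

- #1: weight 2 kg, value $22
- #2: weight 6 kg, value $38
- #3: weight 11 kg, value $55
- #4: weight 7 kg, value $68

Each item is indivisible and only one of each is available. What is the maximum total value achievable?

$145

This is a 0/1 knapsack; check combinations near the capacity.
- #1+#3+#4: weight 2+11+7=20, value 22+55+68=145
- #1+#2+#4: weight 2+6+7=15, value 22+38+68=128
- #3+#4: weight 11+7=18, value 55+68=123
- #1+#2+#3: weight 2+6+11=19, value 22+38+55=115
- #2+#4: weight 6+7=13, value 38+68=106
Best: $145.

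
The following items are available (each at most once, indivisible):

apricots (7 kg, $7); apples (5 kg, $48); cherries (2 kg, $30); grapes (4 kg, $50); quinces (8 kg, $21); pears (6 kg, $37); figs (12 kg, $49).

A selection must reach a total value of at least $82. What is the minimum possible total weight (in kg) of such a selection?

Subsets with value ≥ 82, sorted by total weight:
- apples+grapes: weight 9, value 98
- grapes+pears: weight 10, value 87
Minimum weight: 9 kg.

9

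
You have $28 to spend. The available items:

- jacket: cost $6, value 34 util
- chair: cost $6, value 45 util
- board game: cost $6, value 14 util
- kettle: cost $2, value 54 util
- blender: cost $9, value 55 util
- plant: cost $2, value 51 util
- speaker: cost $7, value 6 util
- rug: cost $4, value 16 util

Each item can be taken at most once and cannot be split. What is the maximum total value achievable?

Check high-value combinations within $28:
- jacket+chair+kettle+blender+plant: cost 6+6+2+9+2=25, value 34+45+54+55+51=239
- chair+kettle+blender+plant+rug: cost 6+2+9+2+4=23, value 45+54+55+51+16=221
- chair+board game+kettle+blender+plant: cost 6+6+2+9+2=25, value 45+14+54+55+51=219
- jacket+chair+board game+kettle+plant+rug: cost 6+6+6+2+2+4=26, value 34+45+14+54+51+16=214
Best: 239 util.

239 util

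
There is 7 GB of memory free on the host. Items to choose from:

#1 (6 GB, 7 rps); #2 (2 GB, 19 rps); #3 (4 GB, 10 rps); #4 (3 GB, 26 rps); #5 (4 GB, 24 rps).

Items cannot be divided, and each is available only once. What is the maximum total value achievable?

Check high-value combinations within 7 GB:
- #4+#5: memory 3+4=7, value 26+24=50
- #2+#4: memory 2+3=5, value 19+26=45
- #2+#5: memory 2+4=6, value 19+24=43
- #3+#4: memory 4+3=7, value 10+26=36
Best: 50 rps.

50 rps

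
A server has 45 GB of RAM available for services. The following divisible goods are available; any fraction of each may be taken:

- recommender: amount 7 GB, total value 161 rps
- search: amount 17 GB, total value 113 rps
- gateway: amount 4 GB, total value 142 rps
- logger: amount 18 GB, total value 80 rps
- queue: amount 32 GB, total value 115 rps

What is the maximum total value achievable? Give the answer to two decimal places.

491.56

Take in order of value per unit:
- gateway (142/4 per unit): all 4 → value 142, running total 142.00
- recommender (161/7 per unit): all 7 → value 161, running total 303.00
- search (113/17 per unit): all 17 → value 113, running total 416.00
- logger (80/18 per unit): 17 of 18 → value 17×80/18 = 75.5556, running total 491.56
Total 491.56.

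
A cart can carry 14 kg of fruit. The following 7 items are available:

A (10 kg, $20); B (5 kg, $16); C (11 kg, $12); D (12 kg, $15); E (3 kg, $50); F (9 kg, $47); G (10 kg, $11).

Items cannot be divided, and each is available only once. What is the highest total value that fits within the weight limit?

This is a 0/1 knapsack; check combinations near the capacity.
- E+F: weight 3+9=12, value 50+47=97
- A+E: weight 10+3=13, value 20+50=70
- B+E: weight 5+3=8, value 16+50=66
- B+F: weight 5+9=14, value 16+47=63
- C+E: weight 11+3=14, value 12+50=62
Best: $97.

$97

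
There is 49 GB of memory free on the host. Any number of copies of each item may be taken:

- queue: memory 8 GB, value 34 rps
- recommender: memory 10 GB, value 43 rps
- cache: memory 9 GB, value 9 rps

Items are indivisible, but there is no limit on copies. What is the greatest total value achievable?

206 rps

Best value-per-unit is recommender at 43/10; filling with it alone gives 4×43 = 172.
Optimal mix: 1×queue + 4×recommender → memory 48, value 206.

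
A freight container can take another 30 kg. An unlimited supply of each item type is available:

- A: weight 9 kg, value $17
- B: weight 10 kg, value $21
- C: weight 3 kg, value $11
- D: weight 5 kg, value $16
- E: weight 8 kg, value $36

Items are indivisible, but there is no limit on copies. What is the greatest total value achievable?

Best value-per-unit is E at 36/8; filling with it alone gives 3×36 = 108.
Optimal mix: 2×C + 3×E → weight 30, value 130.

$130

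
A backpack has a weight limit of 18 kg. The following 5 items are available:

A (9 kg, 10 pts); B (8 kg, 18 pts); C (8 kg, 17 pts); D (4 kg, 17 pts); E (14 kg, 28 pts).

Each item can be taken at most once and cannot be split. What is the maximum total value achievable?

45 pts

This is a 0/1 knapsack; check combinations near the capacity.
- D+E: weight 4+14=18, value 17+28=45
- B+D: weight 8+4=12, value 18+17=35
- B+C: weight 8+8=16, value 18+17=35
Best: 45 pts.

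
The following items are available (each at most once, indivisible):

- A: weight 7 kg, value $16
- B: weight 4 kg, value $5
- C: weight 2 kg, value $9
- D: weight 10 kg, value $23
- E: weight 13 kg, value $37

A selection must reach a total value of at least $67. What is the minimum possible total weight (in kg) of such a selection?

25

Subsets with value ≥ 67, sorted by total weight:
- C+D+E: weight 25, value 69
- A+B+C+E: weight 26, value 67
Minimum weight: 25 kg.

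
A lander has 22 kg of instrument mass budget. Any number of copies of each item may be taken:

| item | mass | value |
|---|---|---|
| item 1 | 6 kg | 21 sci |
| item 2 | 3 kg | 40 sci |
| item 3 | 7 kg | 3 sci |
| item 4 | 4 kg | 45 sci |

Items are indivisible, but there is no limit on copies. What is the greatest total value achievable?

Best value-per-unit is item 2 at 40/3; filling with it alone gives 7×40 = 280.
Optimal mix: 6×item 2 + 1×item 4 → mass 22, value 285.

285 sci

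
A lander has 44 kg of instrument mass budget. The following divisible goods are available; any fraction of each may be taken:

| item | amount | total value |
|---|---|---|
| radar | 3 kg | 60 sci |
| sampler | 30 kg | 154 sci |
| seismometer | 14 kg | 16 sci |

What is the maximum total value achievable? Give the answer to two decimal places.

226.57

Take in order of value per unit:
- radar (60/3 per unit): all 3 → value 60, running total 60.00
- sampler (154/30 per unit): all 30 → value 154, running total 214.00
- seismometer (16/14 per unit): 11 of 14 → value 11×16/14 = 12.5714, running total 226.57
Total 226.57.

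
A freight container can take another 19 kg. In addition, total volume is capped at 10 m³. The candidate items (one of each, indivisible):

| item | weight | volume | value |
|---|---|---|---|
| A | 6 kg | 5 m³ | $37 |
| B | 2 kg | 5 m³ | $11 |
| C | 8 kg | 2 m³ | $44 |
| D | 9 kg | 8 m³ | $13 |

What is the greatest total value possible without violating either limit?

Feasible sets respecting both limits:
- A+C: weight 14, volume 7, value 81
- C+D: weight 17, volume 10, value 57
- B+C: weight 10, volume 7, value 55
- A+B: weight 8, volume 10, value 48
Best: $81.

$81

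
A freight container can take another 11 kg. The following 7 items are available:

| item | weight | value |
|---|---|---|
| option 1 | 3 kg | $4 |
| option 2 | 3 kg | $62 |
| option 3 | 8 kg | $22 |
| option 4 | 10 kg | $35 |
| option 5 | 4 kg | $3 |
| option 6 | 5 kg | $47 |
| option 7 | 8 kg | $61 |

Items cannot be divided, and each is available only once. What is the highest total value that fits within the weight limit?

$123

This is a 0/1 knapsack; check combinations near the capacity.
- option 2+option 7: weight 3+8=11, value 62+61=123
- option 1+option 2+option 6: weight 3+3+5=11, value 4+62+47=113
- option 2+option 6: weight 3+5=8, value 62+47=109
Best: $123.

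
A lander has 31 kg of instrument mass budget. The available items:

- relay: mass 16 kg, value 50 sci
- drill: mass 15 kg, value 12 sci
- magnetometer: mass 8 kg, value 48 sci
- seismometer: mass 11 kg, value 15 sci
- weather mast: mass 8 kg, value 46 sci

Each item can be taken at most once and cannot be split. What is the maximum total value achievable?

109 sci

Check high-value combinations within 31 kg:
- magnetometer+seismometer+weather mast: mass 8+11+8=27, value 48+15+46=109
- drill+magnetometer+weather mast: mass 15+8+8=31, value 12+48+46=106
- relay+magnetometer: mass 16+8=24, value 50+48=98
Best: 109 sci.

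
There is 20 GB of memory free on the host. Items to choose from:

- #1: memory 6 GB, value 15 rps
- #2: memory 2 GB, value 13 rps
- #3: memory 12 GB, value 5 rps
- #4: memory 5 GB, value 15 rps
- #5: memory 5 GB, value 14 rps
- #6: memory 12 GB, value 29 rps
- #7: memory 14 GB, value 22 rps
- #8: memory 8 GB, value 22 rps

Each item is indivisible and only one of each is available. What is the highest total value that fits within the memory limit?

This is a 0/1 knapsack; check combinations near the capacity.
- #2+#4+#5+#8: memory 2+5+5+8=20, value 13+15+14+22=64
- #1+#2+#4+#5: memory 6+2+5+5=18, value 15+13+15+14=57
- #2+#4+#6: memory 2+5+12=19, value 13+15+29=57
- #1+#2+#6: memory 6+2+12=20, value 15+13+29=57
- #2+#5+#6: memory 2+5+12=19, value 13+14+29=56
Best: 64 rps.

64 rps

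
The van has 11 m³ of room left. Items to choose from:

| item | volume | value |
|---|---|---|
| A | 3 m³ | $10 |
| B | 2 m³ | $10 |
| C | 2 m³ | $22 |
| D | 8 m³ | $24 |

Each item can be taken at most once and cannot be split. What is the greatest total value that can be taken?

This is a 0/1 knapsack; check combinations near the capacity.
- C+D: volume 2+8=10, value 22+24=46
- A+B+C: volume 3+2+2=7, value 10+10+22=42
- B+D: volume 2+8=10, value 10+24=34
Best: $46.

$46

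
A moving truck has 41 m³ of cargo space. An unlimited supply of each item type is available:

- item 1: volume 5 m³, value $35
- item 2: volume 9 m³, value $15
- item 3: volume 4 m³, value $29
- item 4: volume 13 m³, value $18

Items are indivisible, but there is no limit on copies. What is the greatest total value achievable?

$296

Best value-per-unit is item 3 at 29/4; filling with it alone gives 10×29 = 290.
Optimal mix: 1×item 1 + 9×item 3 → volume 41, value 296.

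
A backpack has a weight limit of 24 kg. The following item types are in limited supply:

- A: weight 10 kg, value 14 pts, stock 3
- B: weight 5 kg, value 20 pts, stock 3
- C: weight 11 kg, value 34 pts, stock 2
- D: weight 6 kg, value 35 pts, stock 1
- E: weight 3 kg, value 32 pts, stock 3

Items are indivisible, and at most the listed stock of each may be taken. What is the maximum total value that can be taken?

Top feasible selections:
- 3×B + 3×E: weight 24, value 156
- 1×B + 1×D + 3×E: weight 20, value 151
- 2×B + 1×D + 2×E: weight 22, value 139
- 2×B + 3×E: weight 19, value 136
Best: 156 pts.

156 pts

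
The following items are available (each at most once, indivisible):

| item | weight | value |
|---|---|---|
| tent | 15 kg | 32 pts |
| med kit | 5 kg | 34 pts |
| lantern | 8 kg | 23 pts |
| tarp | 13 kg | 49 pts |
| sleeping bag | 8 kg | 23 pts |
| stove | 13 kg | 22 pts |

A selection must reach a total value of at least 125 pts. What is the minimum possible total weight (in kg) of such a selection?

Subsets with value ≥ 125, sorted by total weight:
- med kit+lantern+tarp+sleeping bag: weight 34, value 129
- med kit+lantern+tarp+stove: weight 39, value 128
- med kit+tarp+sleeping bag+stove: weight 39, value 128
Minimum weight: 34 kg.

34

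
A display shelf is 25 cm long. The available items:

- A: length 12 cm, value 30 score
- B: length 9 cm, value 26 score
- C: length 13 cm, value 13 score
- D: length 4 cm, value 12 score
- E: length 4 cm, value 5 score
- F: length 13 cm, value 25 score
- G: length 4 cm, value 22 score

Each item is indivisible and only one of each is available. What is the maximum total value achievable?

78 score

Check high-value combinations within 25 cm:
- A+B+G: length 12+9+4=25, value 30+26+22=78
- A+D+E+G: length 12+4+4+4=24, value 30+12+5+22=69
- A+B+D: length 12+9+4=25, value 30+26+12=68
- B+D+E+G: length 9+4+4+4=21, value 26+12+5+22=65
Best: 78 score.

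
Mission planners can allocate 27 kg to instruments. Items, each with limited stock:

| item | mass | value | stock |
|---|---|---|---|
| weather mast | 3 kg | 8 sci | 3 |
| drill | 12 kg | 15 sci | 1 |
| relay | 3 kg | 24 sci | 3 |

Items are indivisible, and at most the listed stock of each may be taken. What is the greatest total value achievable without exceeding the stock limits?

Top feasible selections:
- 2×weather mast + 1×drill + 3×relay: mass 27, value 103
- 3×weather mast + 3×relay: mass 18, value 96
Best: 103 sci.

103 sci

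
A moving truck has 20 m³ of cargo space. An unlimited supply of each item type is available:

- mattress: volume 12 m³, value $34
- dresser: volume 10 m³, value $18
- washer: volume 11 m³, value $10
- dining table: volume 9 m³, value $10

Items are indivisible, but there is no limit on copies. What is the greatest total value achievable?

$36

Best value-per-unit is mattress at 34/12; filling with it alone gives 1×34 = 34.
Optimal mix: 2×dresser → volume 20, value 36.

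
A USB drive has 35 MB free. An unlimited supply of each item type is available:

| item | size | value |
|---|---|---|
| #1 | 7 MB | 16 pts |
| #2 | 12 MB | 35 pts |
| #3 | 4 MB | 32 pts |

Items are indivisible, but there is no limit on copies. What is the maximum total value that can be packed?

256 pts

Best value-per-unit is #3 at 32/4, and filling with it alone uses size 8×4=32. No mix of the others beats 8×32 = 256.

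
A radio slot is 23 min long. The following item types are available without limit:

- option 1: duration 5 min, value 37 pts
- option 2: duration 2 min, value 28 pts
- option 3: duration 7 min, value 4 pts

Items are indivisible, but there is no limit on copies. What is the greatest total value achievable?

308 pts

Best value-per-unit is option 2 at 28/2, and filling with it alone uses duration 11×2=22. No mix of the others beats 11×28 = 308.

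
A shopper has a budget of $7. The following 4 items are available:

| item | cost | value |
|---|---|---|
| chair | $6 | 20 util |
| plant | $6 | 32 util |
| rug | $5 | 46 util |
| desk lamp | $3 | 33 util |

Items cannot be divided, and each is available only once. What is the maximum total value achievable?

46 util

This is a 0/1 knapsack; check combinations near the capacity.
- rug: cost 5, value 46
- desk lamp: cost 3, value 33
- plant: cost 6, value 32
- chair: cost 6, value 20
Best: 46 util.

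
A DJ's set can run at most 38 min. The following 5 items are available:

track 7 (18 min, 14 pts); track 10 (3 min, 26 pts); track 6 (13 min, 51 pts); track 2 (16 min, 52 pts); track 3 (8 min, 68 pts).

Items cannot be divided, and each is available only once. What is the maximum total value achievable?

Check high-value combinations within 38 min:
- track 6+track 2+track 3: duration 13+16+8=37, value 51+52+68=171
- track 10+track 2+track 3: duration 3+16+8=27, value 26+52+68=146
- track 10+track 6+track 3: duration 3+13+8=24, value 26+51+68=145
Best: 171 pts.

171 pts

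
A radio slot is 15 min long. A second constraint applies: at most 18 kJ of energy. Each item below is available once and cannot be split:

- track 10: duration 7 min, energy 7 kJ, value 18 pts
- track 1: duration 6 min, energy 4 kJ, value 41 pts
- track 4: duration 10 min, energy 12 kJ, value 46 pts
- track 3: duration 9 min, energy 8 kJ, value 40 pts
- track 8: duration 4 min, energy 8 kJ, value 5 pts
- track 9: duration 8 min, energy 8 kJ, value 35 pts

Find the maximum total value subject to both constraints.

81 pts

Feasible sets respecting both limits:
- track 1+track 3: duration 15, energy 12, value 81
- track 1+track 9: duration 14, energy 12, value 76
- track 10+track 1: duration 13, energy 11, value 59
- track 10+track 9: duration 15, energy 15, value 53
Best: 81 pts.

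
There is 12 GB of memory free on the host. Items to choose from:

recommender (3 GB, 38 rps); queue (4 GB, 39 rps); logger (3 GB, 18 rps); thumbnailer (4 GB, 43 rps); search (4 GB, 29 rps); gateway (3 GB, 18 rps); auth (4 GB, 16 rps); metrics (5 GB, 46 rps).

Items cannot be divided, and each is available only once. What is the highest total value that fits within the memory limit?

Check high-value combinations within 12 GB:
- recommender+thumbnailer+metrics: memory 3+4+5=12, value 38+43+46=127
- recommender+queue+metrics: memory 3+4+5=12, value 38+39+46=123
- recommender+queue+thumbnailer: memory 3+4+4=11, value 38+39+43=120
- recommender+search+metrics: memory 3+4+5=12, value 38+29+46=113
- queue+thumbnailer+search: memory 4+4+4=12, value 39+43+29=111
Best: 127 rps.

127 rps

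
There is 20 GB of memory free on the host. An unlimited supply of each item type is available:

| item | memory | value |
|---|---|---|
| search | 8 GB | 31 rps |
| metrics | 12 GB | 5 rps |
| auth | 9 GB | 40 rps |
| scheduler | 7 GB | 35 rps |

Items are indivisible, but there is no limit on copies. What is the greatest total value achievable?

Best value-per-unit is scheduler at 35/7; filling with it alone gives 2×35 = 70.
Optimal mix: 2×auth → memory 18, value 80.

80 rps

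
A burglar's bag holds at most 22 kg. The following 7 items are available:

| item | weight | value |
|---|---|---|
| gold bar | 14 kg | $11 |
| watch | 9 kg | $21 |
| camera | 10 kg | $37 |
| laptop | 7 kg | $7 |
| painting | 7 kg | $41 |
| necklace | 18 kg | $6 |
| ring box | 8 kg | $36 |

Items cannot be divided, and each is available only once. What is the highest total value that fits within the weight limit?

$84

Check high-value combinations within 22 kg:
- laptop+painting+ring box: weight 7+7+8=22, value 7+41+36=84
- camera+painting: weight 10+7=17, value 37+41=78
- painting+ring box: weight 7+8=15, value 41+36=77
- camera+ring box: weight 10+8=18, value 37+36=73
Best: $84.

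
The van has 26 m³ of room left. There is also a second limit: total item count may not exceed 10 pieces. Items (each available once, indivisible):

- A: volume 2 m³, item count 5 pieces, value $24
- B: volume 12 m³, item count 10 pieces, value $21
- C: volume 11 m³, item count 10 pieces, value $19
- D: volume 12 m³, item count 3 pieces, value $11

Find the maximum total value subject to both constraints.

$35

Feasible sets respecting both limits:
- A+D: volume 14, item count 8, value 35
- A: volume 2, item count 5, value 24
- B: volume 12, item count 10, value 21
Best: $35.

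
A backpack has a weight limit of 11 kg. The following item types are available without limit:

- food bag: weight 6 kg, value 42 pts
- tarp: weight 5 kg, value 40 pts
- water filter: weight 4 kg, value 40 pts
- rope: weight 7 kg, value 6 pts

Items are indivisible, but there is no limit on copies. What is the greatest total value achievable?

82 pts

Best value-per-unit is water filter at 40/4; filling with it alone gives 2×40 = 80.
Optimal mix: 1×food bag + 1×tarp → weight 11, value 82.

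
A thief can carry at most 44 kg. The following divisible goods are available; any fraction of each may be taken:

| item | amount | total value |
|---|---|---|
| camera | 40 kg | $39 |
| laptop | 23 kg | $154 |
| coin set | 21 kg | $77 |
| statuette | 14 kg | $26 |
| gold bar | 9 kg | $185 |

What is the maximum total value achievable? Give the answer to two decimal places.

383.00

Take in order of value per unit:
- gold bar (185/9 per unit): all 9 → value 185, running total 185.00
- laptop (154/23 per unit): all 23 → value 154, running total 339.00
- coin set (77/21 per unit): 12 of 21 → value 12×77/21 = 44.0000, running total 383.00
Total 383.00.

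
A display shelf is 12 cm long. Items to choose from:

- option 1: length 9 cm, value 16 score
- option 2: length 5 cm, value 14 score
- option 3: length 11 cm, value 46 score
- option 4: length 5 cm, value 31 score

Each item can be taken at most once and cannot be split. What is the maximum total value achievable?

This is a 0/1 knapsack; check combinations near the capacity.
- option 3: length 11, value 46
- option 2+option 4: length 5+5=10, value 14+31=45
- option 4: length 5, value 31
Best: 46 score.

46 score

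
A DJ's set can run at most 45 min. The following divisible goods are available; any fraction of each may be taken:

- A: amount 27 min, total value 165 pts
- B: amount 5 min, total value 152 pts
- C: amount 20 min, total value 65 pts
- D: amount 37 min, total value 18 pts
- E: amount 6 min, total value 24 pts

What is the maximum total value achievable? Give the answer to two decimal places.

Take in order of value per unit:
- B (152/5 per unit): all 5 → value 152, running total 152.00
- A (165/27 per unit): all 27 → value 165, running total 317.00
- E (24/6 per unit): all 6 → value 24, running total 341.00
- C (65/20 per unit): 7 of 20 → value 7×65/20 = 22.7500, running total 363.75
Total 363.75.

363.75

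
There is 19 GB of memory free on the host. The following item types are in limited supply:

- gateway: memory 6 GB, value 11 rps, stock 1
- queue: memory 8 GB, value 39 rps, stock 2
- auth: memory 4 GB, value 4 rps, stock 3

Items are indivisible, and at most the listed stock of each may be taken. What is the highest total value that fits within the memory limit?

78 rps

Best selections within memory 19 and stock limits:
- 2×queue: memory 16, value 78
- 1×gateway + 1×queue + 1×auth: memory 18, value 54
- 1×gateway + 1×queue: memory 14, value 50
Best: 78 rps.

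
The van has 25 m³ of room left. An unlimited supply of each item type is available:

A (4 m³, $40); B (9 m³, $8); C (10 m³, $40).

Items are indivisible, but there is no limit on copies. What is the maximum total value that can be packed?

Best value-per-unit is A at 40/4, and filling with it alone uses volume 6×4=24. No mix of the others beats 6×40 = 240.

$240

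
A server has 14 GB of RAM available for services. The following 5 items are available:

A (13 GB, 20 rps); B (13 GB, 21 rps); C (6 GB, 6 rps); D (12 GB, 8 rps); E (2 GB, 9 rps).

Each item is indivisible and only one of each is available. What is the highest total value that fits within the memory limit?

21 rps

Check high-value combinations within 14 GB:
- B: memory 13, value 21
- A: memory 13, value 20
- D+E: memory 12+2=14, value 8+9=17
- C+E: memory 6+2=8, value 6+9=15
Best: 21 rps.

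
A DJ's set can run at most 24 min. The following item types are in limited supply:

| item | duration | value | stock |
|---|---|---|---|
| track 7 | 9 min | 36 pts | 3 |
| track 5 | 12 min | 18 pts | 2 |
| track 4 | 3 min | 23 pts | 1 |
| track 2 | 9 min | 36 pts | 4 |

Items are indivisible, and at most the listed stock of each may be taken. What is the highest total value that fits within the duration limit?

95 pts

Best selections within duration 24 and stock limits:
- 1×track 4 + 2×track 2: duration 21, value 95
- 1×track 7 + 1×track 4 + 1×track 2: duration 21, value 95
- 2×track 7 + 1×track 4: duration 21, value 95
- 1×track 5 + 1×track 4 + 1×track 2: duration 24, value 77
Best: 95 pts.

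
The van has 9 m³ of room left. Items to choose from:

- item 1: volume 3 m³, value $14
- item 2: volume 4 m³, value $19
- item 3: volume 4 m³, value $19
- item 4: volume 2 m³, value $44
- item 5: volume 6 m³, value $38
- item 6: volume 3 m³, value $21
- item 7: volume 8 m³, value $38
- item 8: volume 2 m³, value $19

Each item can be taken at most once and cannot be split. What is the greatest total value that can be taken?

Check high-value combinations within 9 m³:
- item 4+item 6+item 8: volume 2+3+2=7, value 44+21+19=84
- item 2+item 4+item 6: volume 4+2+3=9, value 19+44+21=84
- item 3+item 4+item 6: volume 4+2+3=9, value 19+44+21=84
Best: $84.

$84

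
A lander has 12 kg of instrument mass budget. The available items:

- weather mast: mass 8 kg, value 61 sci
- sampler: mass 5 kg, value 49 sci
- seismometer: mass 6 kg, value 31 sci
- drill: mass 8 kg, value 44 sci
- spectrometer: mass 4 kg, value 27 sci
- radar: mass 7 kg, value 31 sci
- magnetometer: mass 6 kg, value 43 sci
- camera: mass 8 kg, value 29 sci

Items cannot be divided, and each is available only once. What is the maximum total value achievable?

92 sci

This is a 0/1 knapsack; check combinations near the capacity.
- sampler+magnetometer: mass 5+6=11, value 49+43=92
- weather mast+spectrometer: mass 8+4=12, value 61+27=88
- sampler+seismometer: mass 5+6=11, value 49+31=80
- sampler+radar: mass 5+7=12, value 49+31=80
Best: 92 sci.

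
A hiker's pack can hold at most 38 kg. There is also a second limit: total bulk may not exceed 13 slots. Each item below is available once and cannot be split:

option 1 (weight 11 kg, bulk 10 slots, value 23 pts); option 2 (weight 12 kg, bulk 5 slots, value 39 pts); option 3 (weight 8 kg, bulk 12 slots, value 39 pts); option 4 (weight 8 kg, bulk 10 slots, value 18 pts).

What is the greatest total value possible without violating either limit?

Feasible sets respecting both limits:
- option 2: weight 12, bulk 5, value 39
- option 3: weight 8, bulk 12, value 39
- option 1: weight 11, bulk 10, value 23
Best: 39 pts.

39 pts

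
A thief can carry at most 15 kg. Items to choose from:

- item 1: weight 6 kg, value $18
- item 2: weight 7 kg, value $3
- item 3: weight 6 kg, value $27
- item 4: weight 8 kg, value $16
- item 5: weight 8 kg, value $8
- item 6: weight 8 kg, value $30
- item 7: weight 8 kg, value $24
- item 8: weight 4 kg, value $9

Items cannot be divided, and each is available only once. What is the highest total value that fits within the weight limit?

$57

Check high-value combinations within 15 kg:
- item 3+item 6: weight 6+8=14, value 27+30=57
- item 3+item 7: weight 6+8=14, value 27+24=51
- item 1+item 6: weight 6+8=14, value 18+30=48
- item 1+item 3: weight 6+6=12, value 18+27=45
Best: $57.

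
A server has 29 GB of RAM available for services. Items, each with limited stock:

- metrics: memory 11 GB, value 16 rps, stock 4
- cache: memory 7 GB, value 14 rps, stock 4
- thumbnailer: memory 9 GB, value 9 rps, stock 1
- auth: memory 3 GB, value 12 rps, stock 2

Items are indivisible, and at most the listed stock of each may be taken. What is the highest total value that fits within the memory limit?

Top feasible selections:
- 3×cache + 2×auth: memory 27, value 66
- 2×cache + 1×thumbnailer + 2×auth: memory 29, value 61
Best: 66 rps.

66 rps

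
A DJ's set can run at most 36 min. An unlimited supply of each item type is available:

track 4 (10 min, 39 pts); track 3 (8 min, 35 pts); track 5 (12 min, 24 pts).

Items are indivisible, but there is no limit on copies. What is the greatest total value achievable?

Best value-per-unit is track 3 at 35/8; filling with it alone gives 4×35 = 140.
Optimal mix: 2×track 4 + 2×track 3 → duration 36, value 148.

148 pts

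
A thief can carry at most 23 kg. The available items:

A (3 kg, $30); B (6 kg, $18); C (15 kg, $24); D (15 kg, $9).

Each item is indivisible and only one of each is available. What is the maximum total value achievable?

$54

Check high-value combinations within 23 kg:
- A+C: weight 3+15=18, value 30+24=54
- A+B: weight 3+6=9, value 30+18=48
- B+C: weight 6+15=21, value 18+24=42
Best: $54.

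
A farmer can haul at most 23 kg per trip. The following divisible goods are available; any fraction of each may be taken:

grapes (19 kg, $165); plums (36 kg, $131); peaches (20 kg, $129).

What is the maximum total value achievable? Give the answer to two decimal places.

190.80

Take in order of value per unit:
- grapes (165/19 per unit): all 19 → value 165, running total 165.00
- peaches (129/20 per unit): 4 of 20 → value 4×129/20 = 25.8000, running total 190.80
Total 190.80.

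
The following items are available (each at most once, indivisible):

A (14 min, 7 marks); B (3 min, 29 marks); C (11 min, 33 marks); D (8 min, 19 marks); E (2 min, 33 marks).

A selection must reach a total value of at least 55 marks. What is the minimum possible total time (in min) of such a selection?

Subsets with value ≥ 55, sorted by total time:
- B+E: time 5, value 62
- B+D+E: time 13, value 81
Minimum time: 5 min.

5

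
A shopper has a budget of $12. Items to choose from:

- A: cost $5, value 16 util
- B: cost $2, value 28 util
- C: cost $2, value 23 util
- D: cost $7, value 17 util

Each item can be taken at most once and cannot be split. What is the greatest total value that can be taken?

68 util

Check high-value combinations within $12:
- B+C+D: cost 2+2+7=11, value 28+23+17=68
- A+B+C: cost 5+2+2=9, value 16+28+23=67
- B+C: cost 2+2=4, value 28+23=51
- B+D: cost 2+7=9, value 28+17=45
- A+B: cost 5+2=7, value 16+28=44
Best: 68 util.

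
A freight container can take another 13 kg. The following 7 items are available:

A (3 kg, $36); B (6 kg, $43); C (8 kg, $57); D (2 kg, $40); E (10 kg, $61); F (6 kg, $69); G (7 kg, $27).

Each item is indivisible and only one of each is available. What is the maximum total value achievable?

$145

This is a 0/1 knapsack; check combinations near the capacity.
- A+D+F: weight 3+2+6=11, value 36+40+69=145
- A+C+D: weight 3+8+2=13, value 36+57+40=133
- A+B+D: weight 3+6+2=11, value 36+43+40=119
Best: $145.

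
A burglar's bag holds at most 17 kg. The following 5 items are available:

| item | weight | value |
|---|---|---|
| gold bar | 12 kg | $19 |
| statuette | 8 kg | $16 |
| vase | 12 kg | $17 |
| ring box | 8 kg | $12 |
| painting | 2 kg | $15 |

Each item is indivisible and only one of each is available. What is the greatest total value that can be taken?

This is a 0/1 knapsack; check combinations near the capacity.
- gold bar+painting: weight 12+2=14, value 19+15=34
- vase+painting: weight 12+2=14, value 17+15=32
- statuette+painting: weight 8+2=10, value 16+15=31
- statuette+ring box: weight 8+8=16, value 16+12=28
- ring box+painting: weight 8+2=10, value 12+15=27
Best: $34.

$34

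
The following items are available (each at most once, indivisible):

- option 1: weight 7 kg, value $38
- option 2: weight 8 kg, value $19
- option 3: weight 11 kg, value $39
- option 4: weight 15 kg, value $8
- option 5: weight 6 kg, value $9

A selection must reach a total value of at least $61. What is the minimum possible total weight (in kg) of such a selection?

18

Subsets with value ≥ 61, sorted by total weight:
- option 1+option 3: weight 18, value 77
- option 1+option 2+option 5: weight 21, value 66
Minimum weight: 18 kg.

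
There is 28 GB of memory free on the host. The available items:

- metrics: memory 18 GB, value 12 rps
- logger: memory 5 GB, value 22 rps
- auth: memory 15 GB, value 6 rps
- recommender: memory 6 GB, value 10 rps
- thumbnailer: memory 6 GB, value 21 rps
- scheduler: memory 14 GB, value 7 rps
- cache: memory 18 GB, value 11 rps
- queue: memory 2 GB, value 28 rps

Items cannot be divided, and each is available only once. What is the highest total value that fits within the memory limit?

Check high-value combinations within 28 GB:
- logger+recommender+thumbnailer+queue: memory 5+6+6+2=19, value 22+10+21+28=81
- logger+thumbnailer+scheduler+queue: memory 5+6+14+2=27, value 22+21+7+28=78
- logger+auth+thumbnailer+queue: memory 5+15+6+2=28, value 22+6+21+28=77
Best: 81 rps.

81 rps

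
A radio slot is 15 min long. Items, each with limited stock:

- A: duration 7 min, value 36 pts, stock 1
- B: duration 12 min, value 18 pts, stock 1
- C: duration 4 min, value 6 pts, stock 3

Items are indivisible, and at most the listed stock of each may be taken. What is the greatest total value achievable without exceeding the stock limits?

Top feasible selections:
- 1×A + 2×C: duration 15, value 48
- 1×A + 1×C: duration 11, value 42
- 1×A: duration 7, value 36
Best: 48 pts.

48 pts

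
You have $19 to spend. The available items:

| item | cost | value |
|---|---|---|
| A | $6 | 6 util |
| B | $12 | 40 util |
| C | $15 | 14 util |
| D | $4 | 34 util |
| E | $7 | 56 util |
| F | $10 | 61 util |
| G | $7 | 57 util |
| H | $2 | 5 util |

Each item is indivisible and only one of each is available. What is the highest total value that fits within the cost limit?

Check high-value combinations within $19:
- D+E+G: cost 4+7+7=18, value 34+56+57=147
- F+G+H: cost 10+7+2=19, value 61+57+5=123
- E+F+H: cost 7+10+2=19, value 56+61+5=122
Best: 147 util.

147 util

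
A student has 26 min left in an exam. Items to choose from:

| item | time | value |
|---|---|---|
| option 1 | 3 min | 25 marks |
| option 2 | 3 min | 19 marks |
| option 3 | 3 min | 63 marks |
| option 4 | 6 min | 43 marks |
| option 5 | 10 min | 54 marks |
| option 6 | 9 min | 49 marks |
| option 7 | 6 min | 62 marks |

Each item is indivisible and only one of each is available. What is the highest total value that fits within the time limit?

223 marks

Check high-value combinations within 26 min:
- option 1+option 2+option 3+option 5+option 7: time 3+3+3+10+6=25, value 25+19+63+54+62=223
- option 3+option 4+option 5+option 7: time 3+6+10+6=25, value 63+43+54+62=222
- option 1+option 2+option 3+option 6+option 7: time 3+3+3+9+6=24, value 25+19+63+49+62=218
- option 3+option 4+option 6+option 7: time 3+6+9+6=24, value 63+43+49+62=217
Best: 223 marks.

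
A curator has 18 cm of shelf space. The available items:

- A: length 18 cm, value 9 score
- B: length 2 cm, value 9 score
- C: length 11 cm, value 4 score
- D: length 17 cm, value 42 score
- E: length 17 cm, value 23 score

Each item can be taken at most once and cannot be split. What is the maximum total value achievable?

42 score

Check high-value combinations within 18 cm:
- D: length 17, value 42
- E: length 17, value 23
- B+C: length 2+11=13, value 9+4=13
- B: length 2, value 9
- A: length 18, value 9
Best: 42 score.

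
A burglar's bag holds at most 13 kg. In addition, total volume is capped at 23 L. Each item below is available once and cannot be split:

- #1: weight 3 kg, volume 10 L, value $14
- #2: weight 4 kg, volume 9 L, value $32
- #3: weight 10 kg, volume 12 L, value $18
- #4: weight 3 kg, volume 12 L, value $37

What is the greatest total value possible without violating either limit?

Feasible sets respecting both limits:
- #2+#4: weight 7, volume 21, value 69
- #1+#4: weight 6, volume 22, value 51
- #1+#2: weight 7, volume 19, value 46
- #4: weight 3, volume 12, value 37
Best: $69.

$69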